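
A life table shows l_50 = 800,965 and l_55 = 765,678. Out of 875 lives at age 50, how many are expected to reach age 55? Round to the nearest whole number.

The relevant probability is 765,678/800,965 = 0.955944.
Expected number = 875 × 0.955944 = 836.

836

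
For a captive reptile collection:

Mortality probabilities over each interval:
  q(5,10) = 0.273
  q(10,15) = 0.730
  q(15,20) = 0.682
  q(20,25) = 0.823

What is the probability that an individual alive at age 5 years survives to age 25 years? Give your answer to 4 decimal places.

P(survive 5→25) = (1 − 0.273) × (1 − 0.730) × (1 − 0.682) × (1 − 0.823).
= 0.727 × 0.270 × 0.318 × 0.177 = 0.011048.

0.0110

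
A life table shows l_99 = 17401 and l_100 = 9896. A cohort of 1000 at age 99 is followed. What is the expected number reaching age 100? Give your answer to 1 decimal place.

568.7

The relevant probability is 9896/17401 = 0.568703.
Expected number = 1000 × 0.568703 = 568.7.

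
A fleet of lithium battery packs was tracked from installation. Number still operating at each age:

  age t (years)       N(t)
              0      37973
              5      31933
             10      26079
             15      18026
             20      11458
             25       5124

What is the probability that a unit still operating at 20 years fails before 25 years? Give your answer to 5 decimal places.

0.55280

P(fail before 25 | operational at 20) = 1 − N(25)/N(20) = 1 − 5124/11458 = (6334)/11458 = 0.552802.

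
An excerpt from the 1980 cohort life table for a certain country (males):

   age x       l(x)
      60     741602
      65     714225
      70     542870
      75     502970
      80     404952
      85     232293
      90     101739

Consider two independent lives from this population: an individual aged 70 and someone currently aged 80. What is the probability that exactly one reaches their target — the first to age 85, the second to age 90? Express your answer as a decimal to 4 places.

p₁ = l(85)/l(70) = 232293/542870 = 0.427898; p₂ = l(90)/l(80) = 101739/404952 = 0.251237.
P(exactly one) = p₁(1−p₂) + (1−p₁)p₂ = 0.320394 + 0.143733 = 0.464127.

0.4641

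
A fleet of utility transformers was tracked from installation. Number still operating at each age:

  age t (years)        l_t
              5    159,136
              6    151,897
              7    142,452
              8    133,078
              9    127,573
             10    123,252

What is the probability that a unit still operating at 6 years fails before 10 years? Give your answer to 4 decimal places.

P(fail before 10 | operational at 6) = 1 − l_10/l_6 = 1 − 123,252/151,897 = (28,645)/151,897 = 0.188582.

0.1886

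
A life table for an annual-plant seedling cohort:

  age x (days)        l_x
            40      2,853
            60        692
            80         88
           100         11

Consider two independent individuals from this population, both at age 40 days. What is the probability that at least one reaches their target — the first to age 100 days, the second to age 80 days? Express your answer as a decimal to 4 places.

p₁ = l_100/l_40 = 11/2,853 = 0.003856; p₂ = l_80/l_40 = 88/2,853 = 0.030845.
P(at least one) = 1 − (1−p₁)(1−p₂) = 1 − 0.996144 × 0.969155 = 0.034582.

0.0346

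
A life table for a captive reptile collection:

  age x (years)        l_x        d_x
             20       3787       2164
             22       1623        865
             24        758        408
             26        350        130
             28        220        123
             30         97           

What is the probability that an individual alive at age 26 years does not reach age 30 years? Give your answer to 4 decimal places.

P(die before 30 | alive at 26) = 1 − l_30/l_26 = 1 − 97/350 = (253)/350 = 0.722857.

0.7229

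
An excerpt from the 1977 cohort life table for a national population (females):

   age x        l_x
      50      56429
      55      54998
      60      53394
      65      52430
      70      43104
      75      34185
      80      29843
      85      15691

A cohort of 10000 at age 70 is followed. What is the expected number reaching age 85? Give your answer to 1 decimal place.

The relevant probability is 15691/43104 = 0.364027.
Expected number = 10000 × 0.364027 = 3640.3.

3640.3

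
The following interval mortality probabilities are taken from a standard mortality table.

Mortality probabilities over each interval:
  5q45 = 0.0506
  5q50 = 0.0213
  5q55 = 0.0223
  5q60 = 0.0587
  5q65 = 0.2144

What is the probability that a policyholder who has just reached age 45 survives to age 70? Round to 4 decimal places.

The overall survival probability is (1 − 0.0506) × (1 − 0.0213) × (1 − 0.0223) × (1 − 0.0587) × (1 − 0.2144).
= 0.9494 × 0.9787 × 0.9777 × 0.9413 × 0.7856 = 0.671791.

0.6718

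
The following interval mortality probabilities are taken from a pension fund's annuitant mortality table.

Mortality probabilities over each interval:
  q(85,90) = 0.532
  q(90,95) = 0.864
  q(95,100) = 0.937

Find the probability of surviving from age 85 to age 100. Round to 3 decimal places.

0.004

P(survive 85→100) = (1 − 0.532) × (1 − 0.864) × (1 − 0.937).
= 0.468 × 0.136 × 0.063 = 0.004010.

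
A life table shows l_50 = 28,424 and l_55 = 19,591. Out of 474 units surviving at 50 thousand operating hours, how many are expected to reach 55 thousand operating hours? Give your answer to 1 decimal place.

326.7

The relevant probability is 19,591/28,424 = 0.689241.
Expected number = 474 × 0.689241 = 326.7.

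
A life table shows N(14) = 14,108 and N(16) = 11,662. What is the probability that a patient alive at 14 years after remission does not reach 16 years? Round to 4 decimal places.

0.1734

P(die before 16 | alive at 14) = 1 − N(16)/N(14) = 1 − 11,662/14,108 = (2,446)/14,108 = 0.173377.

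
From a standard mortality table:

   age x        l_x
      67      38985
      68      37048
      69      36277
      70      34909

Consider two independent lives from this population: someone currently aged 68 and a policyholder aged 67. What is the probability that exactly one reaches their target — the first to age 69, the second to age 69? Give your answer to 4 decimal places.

p₁ = l_69/l_68 = 36277/37048 = 0.979189; p₂ = l_69/l_67 = 36277/38985 = 0.930537.
P(exactly one) = p₁(1−p₂) + (1−p₁)p₂ = 0.068017 + 0.019365 = 0.087383.

0.0874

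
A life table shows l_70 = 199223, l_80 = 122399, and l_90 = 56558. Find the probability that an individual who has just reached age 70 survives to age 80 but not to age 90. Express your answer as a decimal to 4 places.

0.3305

This is the probability of reaching 80 but not 90, conditional on being alive at 70: (l_80 − l_90) / l_70.
= (122399 − 56558) / 199223 = 65841 / 199223 = 0.330489.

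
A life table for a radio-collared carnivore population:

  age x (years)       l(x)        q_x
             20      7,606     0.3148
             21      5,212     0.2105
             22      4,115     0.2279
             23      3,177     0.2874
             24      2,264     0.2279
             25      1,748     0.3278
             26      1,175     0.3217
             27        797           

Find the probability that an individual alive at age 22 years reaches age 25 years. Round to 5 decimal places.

The conditional survival probability is l(25)/l(22) = 1,748/4,115 = 0.424787.

0.42479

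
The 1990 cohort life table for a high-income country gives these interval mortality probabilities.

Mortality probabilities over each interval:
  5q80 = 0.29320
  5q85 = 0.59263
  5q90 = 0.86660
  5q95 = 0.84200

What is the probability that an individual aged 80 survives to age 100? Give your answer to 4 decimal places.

Chaining the interval survival probabilities: (1 − 0.29320) × (1 − 0.59263) × (1 − 0.86660) × (1 − 0.84200).
= 0.70680 × 0.40737 × 0.13340 × 0.15800 = 0.006069.

0.0061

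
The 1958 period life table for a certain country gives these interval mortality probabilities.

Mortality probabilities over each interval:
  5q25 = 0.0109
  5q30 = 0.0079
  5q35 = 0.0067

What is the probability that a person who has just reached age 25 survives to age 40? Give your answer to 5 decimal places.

0.97471

The overall survival probability is (1 − 0.0109) × (1 − 0.0079) × (1 − 0.0067).
= 0.9891 × 0.9921 × 0.9933 = 0.974711.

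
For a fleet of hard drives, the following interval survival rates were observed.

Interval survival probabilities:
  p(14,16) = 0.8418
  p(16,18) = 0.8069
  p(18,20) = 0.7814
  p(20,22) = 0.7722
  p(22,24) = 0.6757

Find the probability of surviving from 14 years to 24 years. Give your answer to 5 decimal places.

0.27694

Survival from 14 to 24 is the product of surviving each interval: 0.8418 × 0.8069 × 0.7814 × 0.7722 × 0.6757.
= 0.276940.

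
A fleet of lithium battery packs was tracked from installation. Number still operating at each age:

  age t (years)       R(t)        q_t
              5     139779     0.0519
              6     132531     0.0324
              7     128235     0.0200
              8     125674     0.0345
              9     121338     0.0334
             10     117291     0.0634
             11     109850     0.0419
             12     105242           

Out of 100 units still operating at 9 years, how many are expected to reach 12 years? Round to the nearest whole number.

87

The relevant probability is 105242/121338 = 0.867346.
Expected number = 100 × 0.867346 = 87.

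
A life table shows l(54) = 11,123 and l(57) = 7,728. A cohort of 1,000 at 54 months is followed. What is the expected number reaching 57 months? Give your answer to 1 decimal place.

The relevant probability is 7,728/11,123 = 0.694777.
Expected number = 1,000 × 0.694777 = 694.8.

694.8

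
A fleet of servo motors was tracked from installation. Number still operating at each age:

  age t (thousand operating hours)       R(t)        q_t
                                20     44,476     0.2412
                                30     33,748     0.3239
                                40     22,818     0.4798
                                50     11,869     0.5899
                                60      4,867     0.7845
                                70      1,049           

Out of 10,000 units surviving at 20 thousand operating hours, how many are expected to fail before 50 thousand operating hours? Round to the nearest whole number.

The relevant probability is 1 − 11,869/44,476 = 0.733137.
Expected number = 10,000 × 0.733137 = 7331.

7331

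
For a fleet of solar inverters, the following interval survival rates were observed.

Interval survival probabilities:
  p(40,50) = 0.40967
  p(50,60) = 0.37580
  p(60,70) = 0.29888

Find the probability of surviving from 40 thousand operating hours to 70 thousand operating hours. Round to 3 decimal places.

The overall survival probability is 0.40967 × 0.37580 × 0.29888.
= 0.046014.

0.046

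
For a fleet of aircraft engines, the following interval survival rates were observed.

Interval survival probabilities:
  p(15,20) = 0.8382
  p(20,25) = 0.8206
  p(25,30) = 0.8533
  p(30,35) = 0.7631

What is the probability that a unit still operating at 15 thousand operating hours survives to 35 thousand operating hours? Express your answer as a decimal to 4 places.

0.4479

The overall survival probability is 0.8382 × 0.8206 × 0.8533 × 0.7631.
= 0.447881.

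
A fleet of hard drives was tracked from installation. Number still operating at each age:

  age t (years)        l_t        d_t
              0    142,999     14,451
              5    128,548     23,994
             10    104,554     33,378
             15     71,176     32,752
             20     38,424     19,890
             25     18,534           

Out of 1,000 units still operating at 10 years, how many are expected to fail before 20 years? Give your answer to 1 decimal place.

The relevant probability is 1 − 38,424/104,554 = 0.632496.
Expected number = 1,000 × 0.632496 = 632.5.

632.5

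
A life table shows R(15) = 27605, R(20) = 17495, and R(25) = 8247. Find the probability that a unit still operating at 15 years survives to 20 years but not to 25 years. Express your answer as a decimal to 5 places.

0.33501

This is the probability of reaching 20 but not 25, conditional on being operational at 15: (R(20) − R(25)) / R(15).
= (17495 − 8247) / 27605 = 9248 / 27605 = 0.335012.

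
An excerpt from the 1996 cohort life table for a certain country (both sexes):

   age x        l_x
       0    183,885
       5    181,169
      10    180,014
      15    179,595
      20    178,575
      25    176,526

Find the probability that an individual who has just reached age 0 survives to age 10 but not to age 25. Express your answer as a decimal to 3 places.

0.019

This is the probability of reaching 10 but not 25, conditional on being alive at 0: (l_10 − l_25) / l_0.
= (180,014 − 176,526) / 183,885 = 3,488 / 183,885 = 0.018968.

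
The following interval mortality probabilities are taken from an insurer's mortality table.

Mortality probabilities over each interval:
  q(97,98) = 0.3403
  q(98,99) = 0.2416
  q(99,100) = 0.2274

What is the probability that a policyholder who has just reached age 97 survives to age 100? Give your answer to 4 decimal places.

The overall survival probability is (1 − 0.3403) × (1 − 0.2416) × (1 − 0.2274).
= 0.6597 × 0.7584 × 0.7726 = 0.386545.

0.3865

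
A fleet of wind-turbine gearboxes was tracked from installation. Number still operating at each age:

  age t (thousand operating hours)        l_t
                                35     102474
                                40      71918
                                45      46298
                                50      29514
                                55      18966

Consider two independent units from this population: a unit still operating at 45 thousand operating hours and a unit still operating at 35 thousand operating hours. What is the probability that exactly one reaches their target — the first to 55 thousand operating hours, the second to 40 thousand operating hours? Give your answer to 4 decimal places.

p₁ = l_55/l_45 = 18966/46298 = 0.409651; p₂ = l_40/l_35 = 71918/102474 = 0.701817.
P(exactly one) = p₁(1−p₂) + (1−p₁)p₂ = 0.122151 + 0.414317 = 0.536468.

0.5365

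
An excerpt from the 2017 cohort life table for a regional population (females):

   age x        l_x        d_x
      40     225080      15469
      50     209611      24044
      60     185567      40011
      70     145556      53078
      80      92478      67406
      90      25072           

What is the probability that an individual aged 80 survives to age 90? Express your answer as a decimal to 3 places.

We want 10p80 = l_90/l_80.
The conditional survival probability is l_90/l_80 = 25072/92478 = 0.271113.

0.271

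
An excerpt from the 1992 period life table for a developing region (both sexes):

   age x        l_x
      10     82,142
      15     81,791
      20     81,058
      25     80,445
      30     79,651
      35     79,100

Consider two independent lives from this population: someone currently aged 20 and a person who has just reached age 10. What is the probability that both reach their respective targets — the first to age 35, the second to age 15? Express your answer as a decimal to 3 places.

p₁ = l_35/l_20 = 79,100/81,058 = 0.975844; p₂ = l_15/l_10 = 81,791/82,142 = 0.995727.
P(both) = p₁ × p₂ = 0.975844 × 0.995727 = 0.971674.

0.972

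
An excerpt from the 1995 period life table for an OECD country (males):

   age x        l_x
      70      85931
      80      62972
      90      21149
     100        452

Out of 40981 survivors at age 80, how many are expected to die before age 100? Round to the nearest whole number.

40687

The relevant probability is 1 − 452/62972 = 0.992822.
Expected number = 40981 × 0.992822 = 40687.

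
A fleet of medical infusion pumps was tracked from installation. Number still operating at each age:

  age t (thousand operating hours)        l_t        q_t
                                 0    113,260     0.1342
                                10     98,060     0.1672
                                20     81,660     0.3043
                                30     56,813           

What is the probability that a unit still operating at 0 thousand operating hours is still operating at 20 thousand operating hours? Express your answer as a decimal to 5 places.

0.72100

The conditional survival probability is l_20/l_0 = 81,660/113,260 = 0.720996.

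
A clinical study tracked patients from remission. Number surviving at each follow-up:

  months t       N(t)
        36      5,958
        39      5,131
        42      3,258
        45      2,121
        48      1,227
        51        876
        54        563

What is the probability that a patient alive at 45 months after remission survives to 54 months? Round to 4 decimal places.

The conditional survival probability is N(54)/N(45) = 563/2,121 = 0.265441.

0.2654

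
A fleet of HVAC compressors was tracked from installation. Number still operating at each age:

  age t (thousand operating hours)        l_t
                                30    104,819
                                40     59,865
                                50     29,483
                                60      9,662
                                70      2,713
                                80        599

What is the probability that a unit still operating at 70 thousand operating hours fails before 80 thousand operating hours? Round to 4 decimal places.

0.7792

P(fail before 80 | operational at 70) = 1 − l_80/l_70 = 1 − 599/2,713 = (2,114)/2,713 = 0.779211.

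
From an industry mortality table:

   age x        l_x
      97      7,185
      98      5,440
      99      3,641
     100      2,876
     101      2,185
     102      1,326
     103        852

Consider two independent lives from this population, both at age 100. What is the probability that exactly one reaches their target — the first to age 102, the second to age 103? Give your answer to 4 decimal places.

p₁ = l_102/l_100 = 1,326/2,876 = 0.461057; p₂ = l_103/l_100 = 852/2,876 = 0.296245.
P(exactly one) = p₁(1−p₂) + (1−p₁)p₂ = 0.324471 + 0.159659 = 0.484130.

0.4841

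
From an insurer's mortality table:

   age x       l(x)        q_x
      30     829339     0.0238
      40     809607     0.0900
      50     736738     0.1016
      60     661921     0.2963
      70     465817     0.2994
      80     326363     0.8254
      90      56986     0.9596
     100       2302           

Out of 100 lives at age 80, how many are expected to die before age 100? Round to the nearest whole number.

99

The relevant probability is 1 − 2302/326363 = 0.992947.
Expected number = 100 × 0.992947 = 99.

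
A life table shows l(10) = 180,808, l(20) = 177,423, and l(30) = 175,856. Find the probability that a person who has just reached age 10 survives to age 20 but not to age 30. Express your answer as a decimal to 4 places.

This is the probability of reaching 20 but not 30, conditional on being alive at 10: (l(20) − l(30)) / l(10).
= (177,423 − 175,856) / 180,808 = 1,567 / 180,808 = 0.008667.

0.0087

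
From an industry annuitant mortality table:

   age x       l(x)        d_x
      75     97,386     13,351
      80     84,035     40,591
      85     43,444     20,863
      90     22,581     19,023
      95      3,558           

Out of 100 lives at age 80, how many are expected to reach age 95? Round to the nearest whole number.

4

The relevant probability is 3,558/84,035 = 0.042340.
Expected number = 100 × 0.042340 = 4.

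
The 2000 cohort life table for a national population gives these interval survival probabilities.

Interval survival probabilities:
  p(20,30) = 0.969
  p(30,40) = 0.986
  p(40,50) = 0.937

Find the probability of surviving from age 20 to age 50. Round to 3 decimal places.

0.895

Survival from 20 to 50 is the product of surviving each interval: 0.969 × 0.986 × 0.937.
= 0.895242.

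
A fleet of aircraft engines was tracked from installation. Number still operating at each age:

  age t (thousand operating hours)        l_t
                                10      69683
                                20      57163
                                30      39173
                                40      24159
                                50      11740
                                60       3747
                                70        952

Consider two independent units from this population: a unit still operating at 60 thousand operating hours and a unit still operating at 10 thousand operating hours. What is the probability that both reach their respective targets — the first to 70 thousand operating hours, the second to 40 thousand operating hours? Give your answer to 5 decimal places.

p₁ = l_70/l_60 = 952/3747 = 0.254070; p₂ = l_40/l_10 = 24159/69683 = 0.346699.
P(both) = p₁ × p₂ = 0.254070 × 0.346699 = 0.088086.

0.08809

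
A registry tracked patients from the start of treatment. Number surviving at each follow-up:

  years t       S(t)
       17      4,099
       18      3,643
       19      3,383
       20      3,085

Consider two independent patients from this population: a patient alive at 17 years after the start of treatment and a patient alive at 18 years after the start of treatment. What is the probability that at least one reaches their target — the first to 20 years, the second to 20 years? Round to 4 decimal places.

0.9621

p₁ = S(20)/S(17) = 3,085/4,099 = 0.752623; p₂ = S(20)/S(18) = 3,085/3,643 = 0.846830.
P(at least one) = 1 − (1−p₁)(1−p₂) = 1 − 0.247377 × 0.153170 = 0.962109.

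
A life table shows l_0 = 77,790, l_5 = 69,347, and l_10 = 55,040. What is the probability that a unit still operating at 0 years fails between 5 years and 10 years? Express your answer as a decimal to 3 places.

This is the probability of reaching 5 but not 10, conditional on being operational at 0: (l_5 − l_10) / l_0.
= (69,347 − 55,040) / 77,790 = 14,307 / 77,790 = 0.183918.

0.184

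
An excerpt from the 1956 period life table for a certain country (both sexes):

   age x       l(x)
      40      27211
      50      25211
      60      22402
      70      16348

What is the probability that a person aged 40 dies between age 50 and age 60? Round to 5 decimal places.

This is the probability of reaching 50 but not 60, conditional on being alive at 40: (l(50) − l(60)) / l(40).
= (25211 − 22402) / 27211 = 2809 / 27211 = 0.103230.

0.10323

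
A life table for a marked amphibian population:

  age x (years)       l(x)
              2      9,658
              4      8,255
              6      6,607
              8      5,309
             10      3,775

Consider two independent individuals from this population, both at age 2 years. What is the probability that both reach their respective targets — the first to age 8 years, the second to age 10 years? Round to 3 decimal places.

0.215

p₁ = l(8)/l(2) = 5,309/9,658 = 0.549700; p₂ = l(10)/l(2) = 3,775/9,658 = 0.390868.
P(both) = p₁ × p₂ = 0.549700 × 0.390868 = 0.214860.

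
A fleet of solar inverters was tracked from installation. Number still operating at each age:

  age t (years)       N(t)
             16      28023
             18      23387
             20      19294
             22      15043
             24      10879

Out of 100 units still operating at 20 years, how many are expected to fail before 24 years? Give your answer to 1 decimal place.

43.6

The relevant probability is 1 − 10879/19294 = 0.436146.
Expected number = 100 × 0.436146 = 43.6.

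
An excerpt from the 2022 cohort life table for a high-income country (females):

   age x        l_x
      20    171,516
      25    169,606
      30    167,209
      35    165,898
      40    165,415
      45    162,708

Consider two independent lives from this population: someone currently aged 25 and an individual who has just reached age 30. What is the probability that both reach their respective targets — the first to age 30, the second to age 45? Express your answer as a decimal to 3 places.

p₁ = l_30/l_25 = 167,209/169,606 = 0.985867; p₂ = l_45/l_30 = 162,708/167,209 = 0.973082.
P(both) = p₁ × p₂ = 0.985867 × 0.973082 = 0.959329.

0.959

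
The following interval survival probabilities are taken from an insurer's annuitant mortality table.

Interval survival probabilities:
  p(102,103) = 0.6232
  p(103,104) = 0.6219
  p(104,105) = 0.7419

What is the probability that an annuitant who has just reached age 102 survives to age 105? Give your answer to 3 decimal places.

0.288

Chaining the interval survival probabilities: 0.6232 × 0.6219 × 0.7419.
= 0.287537.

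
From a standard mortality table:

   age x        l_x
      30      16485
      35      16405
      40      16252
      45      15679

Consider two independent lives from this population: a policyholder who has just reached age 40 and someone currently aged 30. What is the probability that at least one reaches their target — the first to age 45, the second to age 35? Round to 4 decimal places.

p₁ = l_45/l_40 = 15679/16252 = 0.964743; p₂ = l_35/l_30 = 16405/16485 = 0.995147.
P(at least one) = 1 − (1−p₁)(1−p₂) = 1 − 0.035257 × 0.004853 = 0.999829.

0.9998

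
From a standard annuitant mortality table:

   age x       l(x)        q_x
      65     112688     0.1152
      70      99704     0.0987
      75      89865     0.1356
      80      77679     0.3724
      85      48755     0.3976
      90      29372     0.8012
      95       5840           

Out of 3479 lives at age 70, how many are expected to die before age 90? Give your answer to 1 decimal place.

The relevant probability is 1 − 29372/99704 = 0.705408.
Expected number = 3479 × 0.705408 = 2454.1.

2454.1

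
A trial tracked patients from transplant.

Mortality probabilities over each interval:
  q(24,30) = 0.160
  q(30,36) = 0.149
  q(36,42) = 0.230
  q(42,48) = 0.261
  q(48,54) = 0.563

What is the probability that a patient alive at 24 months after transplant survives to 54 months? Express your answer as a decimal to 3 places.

Chaining the interval survival probabilities: (1 − 0.160) × (1 − 0.149) × (1 − 0.230) × (1 − 0.261) × (1 − 0.563).
= 0.840 × 0.851 × 0.770 × 0.739 × 0.437 = 0.177756.

0.178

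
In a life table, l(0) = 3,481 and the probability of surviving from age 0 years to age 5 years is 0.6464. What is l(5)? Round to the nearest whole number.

2250

l(5) = l(0) × p = 3,481 × 0.6464 = 2250.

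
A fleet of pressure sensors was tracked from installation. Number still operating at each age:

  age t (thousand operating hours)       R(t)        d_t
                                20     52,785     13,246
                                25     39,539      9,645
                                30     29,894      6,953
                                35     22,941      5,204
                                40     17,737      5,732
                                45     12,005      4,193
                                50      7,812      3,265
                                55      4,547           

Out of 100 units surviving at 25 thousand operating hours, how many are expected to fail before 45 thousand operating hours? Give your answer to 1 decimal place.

69.6

The relevant probability is 1 − 12,005/39,539 = 0.696376.
Expected number = 100 × 0.696376 = 69.6.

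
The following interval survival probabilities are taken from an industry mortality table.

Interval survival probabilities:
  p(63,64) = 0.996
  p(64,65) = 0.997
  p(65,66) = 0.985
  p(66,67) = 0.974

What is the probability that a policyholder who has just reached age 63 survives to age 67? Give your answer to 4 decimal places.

0.9527

P(survive 63→67) = 0.996 × 0.997 × 0.985 × 0.974.
= 0.952686.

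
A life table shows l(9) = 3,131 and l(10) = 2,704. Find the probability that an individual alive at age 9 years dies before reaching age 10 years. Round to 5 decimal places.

P(die before 10 | alive at 9) = 1 − l(10)/l(9) = 1 − 2,704/3,131 = (427)/3,131 = 0.136378.

0.13638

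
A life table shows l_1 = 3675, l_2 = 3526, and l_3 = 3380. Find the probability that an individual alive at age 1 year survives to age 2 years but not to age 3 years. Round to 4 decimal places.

0.0397

This is the probability of reaching 2 but not 3, conditional on being alive at 1: (l_2 − l_3) / l_1.
= (3526 − 3380) / 3675 = 146 / 3675 = 0.039728.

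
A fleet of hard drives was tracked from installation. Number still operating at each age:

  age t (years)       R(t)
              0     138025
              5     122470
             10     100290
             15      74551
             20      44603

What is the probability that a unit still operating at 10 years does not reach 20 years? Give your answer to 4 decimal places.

P(fail before 20 | operational at 10) = 1 − R(20)/R(10) = 1 − 44603/100290 = (55687)/100290 = 0.555260.

0.5553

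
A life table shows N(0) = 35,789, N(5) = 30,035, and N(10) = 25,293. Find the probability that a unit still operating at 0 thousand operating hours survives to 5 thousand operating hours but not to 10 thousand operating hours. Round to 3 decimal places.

This is the probability of reaching 5 but not 10, conditional on being operational at 0: (N(5) − N(10)) / N(0).
= (30,035 − 25,293) / 35,789 = 4,742 / 35,789 = 0.132499.

0.132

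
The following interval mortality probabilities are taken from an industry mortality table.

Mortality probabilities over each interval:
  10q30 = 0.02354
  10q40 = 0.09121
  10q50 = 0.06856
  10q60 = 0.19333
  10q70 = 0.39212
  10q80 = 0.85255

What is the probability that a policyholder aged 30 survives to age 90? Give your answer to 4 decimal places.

0.0598

Survival from 30 to 90 is the product of surviving each interval: (1 − 0.02354) × (1 − 0.09121) × (1 − 0.06856) × (1 − 0.19333) × (1 − 0.39212) × (1 − 0.85255).
= 0.97646 × 0.90879 × 0.93144 × 0.80667 × 0.60788 × 0.14745 = 0.059763.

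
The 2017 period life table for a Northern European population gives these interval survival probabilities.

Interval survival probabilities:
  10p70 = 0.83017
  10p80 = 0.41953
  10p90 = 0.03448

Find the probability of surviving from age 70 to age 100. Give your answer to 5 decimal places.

The overall survival probability is 0.83017 × 0.41953 × 0.03448.
= 0.012009.

0.01201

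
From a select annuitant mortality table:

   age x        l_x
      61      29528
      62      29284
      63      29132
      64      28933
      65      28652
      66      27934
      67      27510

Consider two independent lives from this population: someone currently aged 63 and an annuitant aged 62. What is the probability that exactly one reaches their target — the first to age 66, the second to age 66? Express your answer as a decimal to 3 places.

0.083

p₁ = l_66/l_63 = 27934/29132 = 0.958877; p₂ = l_66/l_62 = 27934/29284 = 0.953900.
P(exactly one) = p₁(1−p₂) + (1−p₁)p₂ = 0.044204 + 0.039227 = 0.083431.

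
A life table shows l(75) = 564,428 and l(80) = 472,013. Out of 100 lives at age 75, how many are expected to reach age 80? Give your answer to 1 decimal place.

The relevant probability is 472,013/564,428 = 0.836268.
Expected number = 100 × 0.836268 = 83.6.

83.6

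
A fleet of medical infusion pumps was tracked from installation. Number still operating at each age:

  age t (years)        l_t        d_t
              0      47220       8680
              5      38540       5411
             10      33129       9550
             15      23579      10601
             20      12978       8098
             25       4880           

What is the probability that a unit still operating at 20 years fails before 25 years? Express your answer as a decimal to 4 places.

0.6240

P(fail before 25 | operational at 20) = 1 − l_25/l_20 = 1 − 4880/12978 = (8098)/12978 = 0.623979.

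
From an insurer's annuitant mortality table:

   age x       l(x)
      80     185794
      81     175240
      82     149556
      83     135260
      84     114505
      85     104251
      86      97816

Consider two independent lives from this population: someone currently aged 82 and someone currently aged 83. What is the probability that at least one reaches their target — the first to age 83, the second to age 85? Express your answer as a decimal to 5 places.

p₁ = l(83)/l(82) = 135260/149556 = 0.904410; p₂ = l(85)/l(83) = 104251/135260 = 0.770745.
P(at least one) = 1 − (1−p₁)(1−p₂) = 1 − 0.095590 × 0.229255 = 0.978086.

0.97809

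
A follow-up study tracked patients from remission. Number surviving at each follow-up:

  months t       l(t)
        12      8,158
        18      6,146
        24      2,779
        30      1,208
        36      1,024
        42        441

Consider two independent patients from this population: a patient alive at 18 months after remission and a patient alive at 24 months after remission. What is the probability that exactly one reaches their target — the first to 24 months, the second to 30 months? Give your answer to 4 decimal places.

0.4938

p₁ = l(24)/l(18) = 2,779/6,146 = 0.452164; p₂ = l(30)/l(24) = 1,208/2,779 = 0.434689.
P(exactly one) = p₁(1−p₂) + (1−p₁)p₂ = 0.255613 + 0.238138 = 0.493752.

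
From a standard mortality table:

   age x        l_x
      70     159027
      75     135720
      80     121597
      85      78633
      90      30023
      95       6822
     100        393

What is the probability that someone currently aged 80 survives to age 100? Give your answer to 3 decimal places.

0.003

The conditional survival probability is l_100/l_80 = 393/121597 = 0.003232.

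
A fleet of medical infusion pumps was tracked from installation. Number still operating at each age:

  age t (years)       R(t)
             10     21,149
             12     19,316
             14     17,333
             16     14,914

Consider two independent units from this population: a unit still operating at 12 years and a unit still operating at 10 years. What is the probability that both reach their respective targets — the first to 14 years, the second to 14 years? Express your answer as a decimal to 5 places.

0.73543

p₁ = R(14)/R(12) = 17,333/19,316 = 0.897339; p₂ = R(14)/R(10) = 17,333/21,149 = 0.819566.
P(both) = p₁ × p₂ = 0.897339 × 0.819566 = 0.735429.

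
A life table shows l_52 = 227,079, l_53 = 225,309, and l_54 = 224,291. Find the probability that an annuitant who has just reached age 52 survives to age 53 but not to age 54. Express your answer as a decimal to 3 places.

We want 1|1q52 = (l_53 − l_54)/l_52.
This is the probability of reaching 53 but not 54, conditional on being alive at 52: (l_53 − l_54) / l_52.
= (225,309 − 224,291) / 227,079 = 1,018 / 227,079 = 0.004483.

0.004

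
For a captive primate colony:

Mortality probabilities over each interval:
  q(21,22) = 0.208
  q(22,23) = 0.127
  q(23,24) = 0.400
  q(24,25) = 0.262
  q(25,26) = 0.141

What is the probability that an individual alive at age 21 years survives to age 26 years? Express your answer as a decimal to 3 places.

0.263

P(survive 21→26) = (1 − 0.208) × (1 − 0.127) × (1 − 0.400) × (1 − 0.262) × (1 − 0.141).
= 0.792 × 0.873 × 0.600 × 0.738 × 0.859 = 0.262991.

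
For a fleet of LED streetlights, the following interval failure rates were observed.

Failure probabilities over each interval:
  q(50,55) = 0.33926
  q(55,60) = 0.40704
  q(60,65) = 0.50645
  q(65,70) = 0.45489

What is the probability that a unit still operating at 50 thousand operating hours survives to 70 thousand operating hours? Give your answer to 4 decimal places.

0.1054

Chaining the interval survival probabilities: (1 − 0.33926) × (1 − 0.40704) × (1 − 0.50645) × (1 − 0.45489).
= 0.66074 × 0.59296 × 0.49355 × 0.54511 = 0.105407.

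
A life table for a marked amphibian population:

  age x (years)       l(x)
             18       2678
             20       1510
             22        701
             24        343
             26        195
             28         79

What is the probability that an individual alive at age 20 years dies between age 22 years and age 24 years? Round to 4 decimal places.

0.2371

This is the probability of reaching 22 but not 24, conditional on being alive at 20: (l(22) − l(24)) / l(20).
= (701 − 343) / 1510 = 358 / 1510 = 0.237086.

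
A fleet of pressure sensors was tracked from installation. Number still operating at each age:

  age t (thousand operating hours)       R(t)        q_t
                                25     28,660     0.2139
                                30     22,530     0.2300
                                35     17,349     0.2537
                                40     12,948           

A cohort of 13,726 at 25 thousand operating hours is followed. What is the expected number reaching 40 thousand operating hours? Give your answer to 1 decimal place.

The relevant probability is 12,948/28,660 = 0.451779.
Expected number = 13,726 × 0.451779 = 6201.1.

6201.1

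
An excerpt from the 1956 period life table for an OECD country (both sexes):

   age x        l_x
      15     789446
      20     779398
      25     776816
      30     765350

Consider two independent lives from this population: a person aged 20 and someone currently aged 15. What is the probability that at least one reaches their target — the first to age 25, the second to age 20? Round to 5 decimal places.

p₁ = l_25/l_20 = 776816/779398 = 0.996687; p₂ = l_20/l_15 = 779398/789446 = 0.987272.
P(at least one) = 1 − (1−p₁)(1−p₂) = 1 − 0.003313 × 0.012728 = 0.999958.

0.99996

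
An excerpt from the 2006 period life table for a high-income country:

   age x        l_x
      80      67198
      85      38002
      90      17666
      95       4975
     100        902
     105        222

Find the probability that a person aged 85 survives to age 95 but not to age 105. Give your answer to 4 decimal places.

0.1251

We want 10|10q85 = (l_95 − l_105)/l_85.
This is the probability of reaching 95 but not 105, conditional on being alive at 85: (l_95 − l_105) / l_85.
= (4975 − 222) / 38002 = 4753 / 38002 = 0.125072.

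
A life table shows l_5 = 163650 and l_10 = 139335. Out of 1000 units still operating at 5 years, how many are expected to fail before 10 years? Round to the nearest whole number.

The relevant probability is 1 − 139335/163650 = 0.148579.
Expected number = 1000 × 0.148579 = 149.

149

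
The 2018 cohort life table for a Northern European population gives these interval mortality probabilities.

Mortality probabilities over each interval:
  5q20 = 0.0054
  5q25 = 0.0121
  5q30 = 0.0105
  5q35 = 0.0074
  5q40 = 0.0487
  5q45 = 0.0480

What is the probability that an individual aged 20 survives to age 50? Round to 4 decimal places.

0.8740

The overall survival probability is (1 − 0.0054) × (1 − 0.0121) × (1 − 0.0105) × (1 − 0.0074) × (1 − 0.0487) × (1 − 0.0480).
= 0.9946 × 0.9879 × 0.9895 × 0.9926 × 0.9513 × 0.9520 = 0.873989.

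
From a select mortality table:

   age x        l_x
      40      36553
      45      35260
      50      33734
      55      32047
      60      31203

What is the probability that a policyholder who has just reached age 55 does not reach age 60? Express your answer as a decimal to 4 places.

0.0263

P(die before 60 | alive at 55) = 1 − l_60/l_55 = 1 − 31203/32047 = (844)/32047 = 0.026336.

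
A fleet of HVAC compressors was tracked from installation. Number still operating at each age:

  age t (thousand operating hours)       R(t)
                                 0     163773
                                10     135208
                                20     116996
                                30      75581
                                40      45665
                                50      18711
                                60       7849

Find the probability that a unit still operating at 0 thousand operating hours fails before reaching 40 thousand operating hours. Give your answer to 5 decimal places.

P(fail before 40 | operational at 0) = 1 − R(40)/R(0) = 1 − 45665/163773 = (118108)/163773 = 0.721169.

0.72117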